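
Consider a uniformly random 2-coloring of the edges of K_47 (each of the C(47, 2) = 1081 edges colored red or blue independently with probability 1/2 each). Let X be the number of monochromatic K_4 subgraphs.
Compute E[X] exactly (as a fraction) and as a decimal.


Let X = Σ_S X_S over the C(47, 4) = 178365 subsets S of size 4, where X_S = 1 if the K_4 on S is monochromatic.
For a fixed S, the K_4 on S has C(4, 2) = 6 edges. P[all 6 edges red] = (1/2)^6, and likewise for blue, so P[monochromatic] = 2·(1/2)^6 = 2^{1 − 6} = 1/32.
Summing: E[X] = C(47, 4) · 2^{1 − 6} = 178365 · 1/32 = 178365/32.
Numerically: E[X] ≈ 5573.906.

E[X] = C(47,4)·2^(1−C(4,2)) = 178365/32 ≈ 5573.906.


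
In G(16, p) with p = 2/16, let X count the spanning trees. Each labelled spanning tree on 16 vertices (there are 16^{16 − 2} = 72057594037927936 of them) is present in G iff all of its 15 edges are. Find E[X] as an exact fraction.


K_16 has 16^{16 − 2} = 72057594037927936 labelled spanning trees.
For each such spanning tree H, let X_H = 1 if all 15 edges of H are present in G. Then P[X_H = 1] = p^{15} = (1/8)^{15} = 1/35184372088832.
By linearity of expectation: E[X] = Σ_H E[X_H] = 72057594037927936 · p^{15} = 72057594037927936 · 1/35184372088832 = 2048.
Numerically: E[X] ≈ 2048.

E[X] = 72057594037927936 · (1/8)^{15} = 2048 ≈ 2048.


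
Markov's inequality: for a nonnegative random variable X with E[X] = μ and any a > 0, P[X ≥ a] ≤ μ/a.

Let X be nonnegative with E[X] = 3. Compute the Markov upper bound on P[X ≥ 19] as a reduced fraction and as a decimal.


μ = E[X] = 3, a = 19.
Markov: P[X ≥ 19] ≤ μ/a = (3)/19 = 3/19.
Numerically: ≈ 0.158.
(Since a = 19 > μ = 3.000, the bound 3/19 is < 1 and informative.)

P[X ≥ 19] ≤ 3/19 ≈ 0.158.


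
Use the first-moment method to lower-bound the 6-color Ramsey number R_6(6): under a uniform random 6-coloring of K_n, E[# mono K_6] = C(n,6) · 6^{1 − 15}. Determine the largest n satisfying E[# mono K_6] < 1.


We need C(n, 6) · 6^{1 − 15} < 1, i.e. C(n, 6) < 6^{15 − 1} = 78364164096.
Check values of n near the boundary:
  n = 197: C(197, 6) = 75176946208; 75176946208 < 78364164096? YES
  n = 198: C(198, 6) = 77526225777; 77526225777 < 78364164096? YES
  n = 199: C(199, 6) = 79936367511; 79936367511 < 78364164096? NO
The largest n with C(n, 6) < 78364164096 is n = 198 (where E[X] = 25842075259/26121388032 ≈ 0.98931). Hence R_6(6) > 198, i.e. R_6(6) ≥ 199.

Largest n = 198; hence R_6(6) > 198.


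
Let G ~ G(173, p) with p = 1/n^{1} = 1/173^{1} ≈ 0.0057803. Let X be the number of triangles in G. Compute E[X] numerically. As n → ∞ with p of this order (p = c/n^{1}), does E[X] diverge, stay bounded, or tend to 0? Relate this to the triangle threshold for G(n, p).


Number of potential triangles: C(173, 3) = 848046.
Each occurs with probability p³ ≈ (0.0057803)³ ≈ 1.9313531e-07.
By linearity: E[X] = C(173, 3)·p³ ≈ 848046 · 1.9313531e-07 ≈ 0.16379.
Here α = 1, so p = 1/n is exactly at the triangle threshold p ~ 1/n. Asymptotically E[X] → c³/6 = 1³/6 = 1/6 ≈ 0.16667, a bounded constant. In this regime the triangle count is asymptotically Poisson(c³/6).

E[X] ≈ 0.16379; in regime p = Θ(1/n^{1}) E[X] stays bounded (at the triangle threshold p ~ 1/n).


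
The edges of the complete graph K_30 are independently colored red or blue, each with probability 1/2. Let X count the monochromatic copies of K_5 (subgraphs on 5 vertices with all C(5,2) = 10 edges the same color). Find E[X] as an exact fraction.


Let X = Σ_S X_S over the C(30, 5) = 142506 subsets S of size 5, where X_S = 1 if the K_5 on S is monochromatic.
For a fixed S, the K_5 on S has C(5, 2) = 10 edges. P[all 10 edges red] = (1/2)^10, and likewise for blue, so P[monochromatic] = 2·(1/2)^10 = 2^{1 − 10} = 1/512.
By linearity: E[X] = C(30, 5) · 2^{1 − 10} = 142506 · 1/512 = 71253/256.
Numerically: E[X] ≈ 278.3320.

E[X] = C(30,5)·2^(1−C(5,2)) = 71253/256 ≈ 278.3320.


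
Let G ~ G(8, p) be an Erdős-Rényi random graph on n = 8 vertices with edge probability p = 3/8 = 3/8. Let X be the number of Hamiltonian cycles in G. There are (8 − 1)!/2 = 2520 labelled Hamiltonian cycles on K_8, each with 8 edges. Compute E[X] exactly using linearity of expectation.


K_8 has (8 − 1)!/2 = 2520 labelled Hamiltonian cycles.
For each such Hamiltonian cycle H, let X_H = 1 if all 8 edges of H are present in G. Then P[X_H = 1] = p^{8} = (3/8)^{8} = 6561/16777216.
Summing the indicators: E[X] = Σ_H E[X_H] = 2520 · p^{8} = 2520 · 6561/16777216 = 2066715/2097152.
Numerically: E[X] ≈ 0.98549.

E[X] = 2520 · (3/8)^{8} = 2066715/2097152 ≈ 0.98549.


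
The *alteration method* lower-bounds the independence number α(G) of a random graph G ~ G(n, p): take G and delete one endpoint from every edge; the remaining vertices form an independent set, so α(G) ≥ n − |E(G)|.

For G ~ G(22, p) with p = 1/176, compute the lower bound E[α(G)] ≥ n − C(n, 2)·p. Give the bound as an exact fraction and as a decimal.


E[|E(G)|] = C(22, 2)·p = 231 · (1/176) = 21/16.
E[α(G)] ≥ n − E[|E(G)|] = 22 − 21/16 = 331/16.
Numerically: ≈ 20.688.
(This is only a lower bound; the true E[α(G)] may be larger.)

E[α(G)] ≥ 331/16 ≈ 20.688.


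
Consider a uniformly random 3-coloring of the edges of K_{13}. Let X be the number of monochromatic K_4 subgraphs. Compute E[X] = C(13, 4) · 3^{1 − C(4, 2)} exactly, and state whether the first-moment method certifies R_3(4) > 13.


E[X] = C(13, 4) · 3^{1 − 6} = 715 · 3^{−5} = 715/243.
As a reduced fraction: E[X] = 715/243 ≈ 2.942387.
Is E[X] < 1? NO.
Since E[X] ≥ 1, the first-moment bound is inconclusive at n = 13; it does NOT by itself certify R_3(4) > 13.

E[X] = 715/243 ≈ 2.942387; E[X] ≥ 1; first-moment method inconclusive here.


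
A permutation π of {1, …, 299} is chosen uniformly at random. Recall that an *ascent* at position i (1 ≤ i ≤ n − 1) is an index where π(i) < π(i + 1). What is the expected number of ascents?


Write X = Σ X_I over i = 1, …, 298, with X_I the indicator of one ascent.
There are 298 indicators.
For each fixed i, the pair (π(i), π(i+1)) is a uniformly random ordered pair of distinct values from {1, …, 299}; by symmetry P[π(i) < π(i+1)] = 1/2.
By linearity: E[X] = 298 · (1/2) = (299 − 1) · (1/2) = 149 ≈ 149.000.

E[X] = 149 = 149.000.


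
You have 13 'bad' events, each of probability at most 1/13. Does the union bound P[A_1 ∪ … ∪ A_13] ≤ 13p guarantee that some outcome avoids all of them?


Union bound: P[∪_{i=1}^{13} A_i] ≤ Σ_i P[A_i] ≤ 13·p = 13·(1/13) = 1.
Numerically: 1 ≈ 1.0000000.
Is 1 < 1? NO.
Since the bound 1 is ≥ 1, the union bound is uninformative here; it does NOT by itself certify existence.

13·p = 1 ≈ 1.0000000; existence NOT certified by the union bound.


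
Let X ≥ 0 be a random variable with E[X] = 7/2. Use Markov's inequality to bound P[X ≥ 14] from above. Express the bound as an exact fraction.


μ = E[X] = 7/2, a = 14.
Markov: P[X ≥ 14] ≤ μ/a = (7/2)/14 = 1/4.
Numerically: ≈ 0.2500.
(Since a = 14 > μ = 3.5000, the bound 1/4 is < 1 and informative.)

P[X ≥ 14] ≤ 1/4 ≈ 0.2500.


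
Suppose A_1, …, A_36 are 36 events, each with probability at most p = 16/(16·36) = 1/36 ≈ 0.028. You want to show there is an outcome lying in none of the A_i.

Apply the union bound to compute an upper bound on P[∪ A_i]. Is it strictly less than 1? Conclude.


Union bound: P[∪_{i=1}^{36} A_i] ≤ Σ_i P[A_i] ≤ 36·p = 36·(1/36) = 1.
Numerically: 1 ≈ 1.000.
Is 1 < 1? NO.
Since the bound 1 is ≥ 1, the union bound is uninformative here; it does NOT by itself certify existence.

36·p = 1 ≈ 1.000; existence NOT certified by the union bound.


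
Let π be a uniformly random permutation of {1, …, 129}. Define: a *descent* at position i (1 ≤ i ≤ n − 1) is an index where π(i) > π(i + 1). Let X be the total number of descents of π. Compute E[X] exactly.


Write X = Σ X_I over i = 1, …, 128, with X_I the indicator of one descent.
There are 128 indicators.
For each fixed i, the pair (π(i), π(i+1)) is a uniformly random ordered pair of distinct values from {1, …, 129}; by symmetry P[π(i) > π(i+1)] = 1/2.
By linearity: E[X] = 128 · (1/2) = (129 − 1) · (1/2) = 64 ≈ 64.000000.

E[X] = 64 = 64.000000.


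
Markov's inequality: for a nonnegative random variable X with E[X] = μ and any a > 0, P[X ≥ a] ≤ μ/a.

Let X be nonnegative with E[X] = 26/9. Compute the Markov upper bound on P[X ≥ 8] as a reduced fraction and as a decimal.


μ = E[X] = 26/9, a = 8.
Markov: P[X ≥ 8] ≤ μ/a = (26/9)/8 = 13/36.
Numerically: ≈ 0.36111.
(Since a = 8 > μ = 2.88889, the bound 13/36 is < 1 and informative.)

P[X ≥ 8] ≤ 13/36 ≈ 0.36111.


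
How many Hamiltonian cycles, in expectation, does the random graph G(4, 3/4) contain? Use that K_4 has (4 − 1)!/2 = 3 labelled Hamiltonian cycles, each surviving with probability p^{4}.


K_4 has (4 − 1)!/2 = 3 labelled Hamiltonian cycles.
For each such Hamiltonian cycle H, let X_H = 1 if all 4 edges of H are present in G. Then P[X_H = 1] = p^{4} = (3/4)^{4} = 81/256.
By linearity of expectation: E[X] = Σ_H E[X_H] = 3 · p^{4} = 3 · 81/256 = 243/256.
Numerically: E[X] ≈ 0.94922.

E[X] = 3 · (3/4)^{4} = 243/256 ≈ 0.94922.


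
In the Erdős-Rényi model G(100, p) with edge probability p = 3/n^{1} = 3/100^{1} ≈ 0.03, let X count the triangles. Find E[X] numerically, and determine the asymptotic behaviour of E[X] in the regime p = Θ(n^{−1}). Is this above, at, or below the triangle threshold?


Number of potential triangles: C(100, 3) = 161700.
Each occurs with probability p³ ≈ (0.03)³ ≈ 2.70000e-05.
By linearity: E[X] = C(100, 3)·p³ ≈ 161700 · 2.70000e-05 ≈ 4.366.
Here α = 1, so p = 3/n is exactly at the triangle threshold p ~ 1/n. Asymptotically E[X] → c³/6 = 3³/6 = 9/2 ≈ 4.500, a bounded constant. In this regime the triangle count is asymptotically Poisson(c³/6).

E[X] ≈ 4.366; in regime p = Θ(1/n^{1}) E[X] stays bounded (at the triangle threshold p ~ 1/n).


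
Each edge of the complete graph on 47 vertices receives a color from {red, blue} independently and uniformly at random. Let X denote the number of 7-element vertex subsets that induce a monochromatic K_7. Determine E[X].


Let X = Σ_S X_S over the C(47, 7) = 62891499 subsets S of size 7, where X_S = 1 if the K_7 on S is monochromatic.
For a fixed S, the K_7 on S has C(7, 2) = 21 edges. P[all 21 edges red] = (1/2)^21, and likewise for blue, so P[monochromatic] = 2·(1/2)^21 = 2^{1 − 21} = 1/1048576.
By linearity of expectation: E[X] = C(47, 7) · 2^{1 − 21} = 62891499 · 1/1048576 = 62891499/1048576.
Numerically: E[X] ≈ 59.978007.

E[X] = C(47,7)·2^(1−C(7,2)) = 62891499/1048576 ≈ 59.978007.


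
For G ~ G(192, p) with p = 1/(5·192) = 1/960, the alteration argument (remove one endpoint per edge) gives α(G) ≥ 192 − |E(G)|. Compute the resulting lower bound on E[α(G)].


E[|E(G)|] = C(192, 2)·p = 18336 · (1/960) = 191/10.
E[α(G)] ≥ n − E[|E(G)|] = 192 − 191/10 = 1729/10.
Numerically: ≈ 172.900.
(This is only a lower bound; the true E[α(G)] may be larger.)

E[α(G)] ≥ 1729/10 ≈ 172.900.


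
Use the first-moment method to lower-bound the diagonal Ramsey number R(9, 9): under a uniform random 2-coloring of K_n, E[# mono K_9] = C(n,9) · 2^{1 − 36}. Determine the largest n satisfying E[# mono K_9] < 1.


We need C(n, 9) · 2^{1 − 36} < 1, i.e. C(n, 9) < 2^{36 − 1} = 34359738368.
Check values of n near the boundary:
  n = 60: C(60, 9) = 14783142660; 14783142660 < 34359738368? YES
  n = 61: C(61, 9) = 17341763505; 17341763505 < 34359738368? YES
  n = 62: C(62, 9) = 20286591270; 20286591270 < 34359738368? YES
  n = 63: C(63, 9) = 23667689815; 23667689815 < 34359738368? YES
  n = 64: C(64, 9) = 27540584512; 27540584512 < 34359738368? YES
  n = 65: C(65, 9) = 31966749880; 31966749880 < 34359738368? YES
  n = 66: C(66, 9) = 37014131440; 37014131440 < 34359738368? NO
The largest n with C(n, 9) < 34359738368 is n = 65 (where E[X] = 3995843735/4294967296 ≈ 0.9303549). Hence R(9, 9) > 65, i.e. R(9, 9) ≥ 66.

Largest n = 65; hence R(9, 9) > 65.


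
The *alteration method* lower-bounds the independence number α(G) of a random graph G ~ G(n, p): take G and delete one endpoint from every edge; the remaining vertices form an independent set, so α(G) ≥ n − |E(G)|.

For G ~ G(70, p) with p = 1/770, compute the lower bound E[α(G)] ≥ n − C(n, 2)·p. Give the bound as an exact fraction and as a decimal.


E[|E(G)|] = C(70, 2)·p = 2415 · (1/770) = 69/22.
E[α(G)] ≥ n − E[|E(G)|] = 70 − 69/22 = 1471/22.
Numerically: ≈ 66.863636.
(This is only a lower bound; the true E[α(G)] may be larger.)

E[α(G)] ≥ 1471/22 ≈ 66.863636.


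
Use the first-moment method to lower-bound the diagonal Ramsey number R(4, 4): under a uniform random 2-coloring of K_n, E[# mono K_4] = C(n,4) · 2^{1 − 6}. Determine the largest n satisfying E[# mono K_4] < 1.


We need C(n, 4) · 2^{1 − 6} < 1, i.e. C(n, 4) < 2^{6 − 1} = 32.
Check values of n near the boundary:
  n = 4: C(4, 4) = 1; 1 < 32? YES
  n = 5: C(5, 4) = 5; 5 < 32? YES
  n = 6: C(6, 4) = 15; 15 < 32? YES
  n = 7: C(7, 4) = 35; 35 < 32? NO
  n = 8: C(8, 4) = 70; 70 < 32? NO
The largest n with C(n, 4) < 32 is n = 6 (where E[X] = 15/32 ≈ 0.468750). Hence R(4, 4) > 6, i.e. R(4, 4) ≥ 7.

Largest n = 6; hence R(4, 4) > 6.


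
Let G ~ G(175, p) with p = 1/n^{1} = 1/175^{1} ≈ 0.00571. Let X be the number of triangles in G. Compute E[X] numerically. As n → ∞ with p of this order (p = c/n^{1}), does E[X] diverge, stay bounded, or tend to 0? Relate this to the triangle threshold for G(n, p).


Number of potential triangles: C(175, 3) = 877975.
Each occurs with probability p³ ≈ (0.00571)³ ≈ 1.86589e-07.
By linearity: E[X] = C(175, 3)·p³ ≈ 877975 · 1.86589e-07 ≈ 0.164.
Here α = 1, so p = 1/n is exactly at the triangle threshold p ~ 1/n. Asymptotically E[X] → c³/6 = 1³/6 = 1/6 ≈ 0.167, a bounded constant. In this regime the triangle count is asymptotically Poisson(c³/6).

E[X] ≈ 0.164; in regime p = Θ(1/n^{1}) E[X] stays bounded (at the triangle threshold p ~ 1/n).


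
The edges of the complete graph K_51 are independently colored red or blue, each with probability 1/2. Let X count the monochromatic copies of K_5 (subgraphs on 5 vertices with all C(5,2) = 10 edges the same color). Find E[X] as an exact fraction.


Let X = Σ_S X_S over the C(51, 5) = 2349060 subsets S of size 5, where X_S = 1 if the K_5 on S is monochromatic.
For a fixed S, the K_5 on S has C(5, 2) = 10 edges. P[all 10 edges red] = (1/2)^10, and likewise for blue, so P[monochromatic] = 2·(1/2)^10 = 2^{1 − 10} = 1/512.
By linearity of expectation: E[X] = C(51, 5) · 2^{1 − 10} = 2349060 · 1/512 = 587265/128.
Numerically: E[X] ≈ 4588.007812.

E[X] = C(51,5)·2^(1−C(5,2)) = 587265/128 ≈ 4588.007812.


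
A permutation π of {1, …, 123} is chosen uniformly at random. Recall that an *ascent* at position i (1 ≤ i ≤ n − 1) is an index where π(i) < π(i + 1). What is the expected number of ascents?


Write X = Σ X_I over i = 1, …, 122, with X_I the indicator of one ascent.
There are 122 indicators.
For each fixed i, the pair (π(i), π(i+1)) is a uniformly random ordered pair of distinct values from {1, …, 123}; by symmetry P[π(i) < π(i+1)] = 1/2.
By linearity: E[X] = 122 · (1/2) = (123 − 1) · (1/2) = 61 ≈ 61.000000.

E[X] = 61 = 61.000000.


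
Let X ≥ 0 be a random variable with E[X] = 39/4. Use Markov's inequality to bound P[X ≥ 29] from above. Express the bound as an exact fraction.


μ = E[X] = 39/4, a = 29.
Markov: P[X ≥ 29] ≤ μ/a = (39/4)/29 = 39/116.
Numerically: ≈ 0.3362.
(Since a = 29 > μ = 9.7500, the bound 39/116 is < 1 and informative.)

P[X ≥ 29] ≤ 39/116 ≈ 0.3362.


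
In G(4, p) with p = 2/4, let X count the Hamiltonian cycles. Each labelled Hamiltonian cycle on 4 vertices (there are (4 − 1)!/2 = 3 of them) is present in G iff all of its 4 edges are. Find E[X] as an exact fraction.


K_4 has (4 − 1)!/2 = 3 labelled Hamiltonian cycles.
For each such Hamiltonian cycle H, let X_H = 1 if all 4 edges of H are present in G. Then P[X_H = 1] = p^{4} = (1/2)^{4} = 1/16.
Summing the indicators: E[X] = Σ_H E[X_H] = 3 · p^{4} = 3 · 1/16 = 3/16.
Numerically: E[X] ≈ 0.188.

E[X] = 3 · (1/2)^{4} = 3/16 ≈ 0.188.


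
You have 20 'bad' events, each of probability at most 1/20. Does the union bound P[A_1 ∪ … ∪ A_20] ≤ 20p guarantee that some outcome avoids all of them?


Union bound: P[∪_{i=1}^{20} A_i] ≤ Σ_i P[A_i] ≤ 20·p = 20·(1/20) = 1.
Numerically: 1 ≈ 1.000000.
Is 1 < 1? NO.
Since the bound 1 is ≥ 1, the union bound is uninformative here; it does NOT by itself certify existence.

20·p = 1 ≈ 1.000000; existence NOT certified by the union bound.


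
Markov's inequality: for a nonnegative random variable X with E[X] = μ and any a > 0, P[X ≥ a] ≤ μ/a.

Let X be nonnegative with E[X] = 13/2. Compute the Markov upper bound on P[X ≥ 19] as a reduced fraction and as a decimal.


μ = E[X] = 13/2, a = 19.
Markov: P[X ≥ 19] ≤ μ/a = (13/2)/19 = 13/38.
Numerically: ≈ 0.34211.
(Since a = 19 > μ = 6.50000, the bound 13/38 is < 1 and informative.)

P[X ≥ 19] ≤ 13/38 ≈ 0.34211.


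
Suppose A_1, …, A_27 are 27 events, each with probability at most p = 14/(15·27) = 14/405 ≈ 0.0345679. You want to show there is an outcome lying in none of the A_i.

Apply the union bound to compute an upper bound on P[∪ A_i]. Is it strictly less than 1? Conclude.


Union bound: P[∪_{i=1}^{27} A_i] ≤ Σ_i P[A_i] ≤ 27·p = 27·(14/405) = 14/15.
Numerically: 14/15 ≈ 0.9333333.
Is 14/15 < 1? YES.
Since P[∪ A_i] ≤ 14/15 < 1, the complement has P[∩ A_i^c] ≥ 1 − 14/15 = 1/15 > 0, so some outcome avoids every A_i.

27·p = 14/15 ≈ 0.9333333; existence CERTIFIED by the union bound.


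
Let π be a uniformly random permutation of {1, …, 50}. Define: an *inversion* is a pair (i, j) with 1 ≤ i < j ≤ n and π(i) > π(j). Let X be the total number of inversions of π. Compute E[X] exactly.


Write X = Σ X_I over the C(50, 2) = 1225 pairs i < j, with X_I the indicator of one inversion.
There are 1225 indicators.
For each fixed pair i < j, the values π(i) and π(j) are two distinct elements of {1, …, 50} in uniformly random order; by symmetry P[π(i) > π(j)] = 1/2.
By linearity: E[X] = 1225 · (1/2) = C(50, 2) · (1/2) = 1225/2 = 1225/2 ≈ 612.5000.

E[X] = 1225/2 = 612.5000.


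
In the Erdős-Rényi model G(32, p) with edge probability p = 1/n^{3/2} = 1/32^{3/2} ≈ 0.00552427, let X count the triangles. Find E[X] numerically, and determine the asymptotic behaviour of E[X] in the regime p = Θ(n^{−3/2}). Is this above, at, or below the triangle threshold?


Number of potential triangles: C(32, 3) = 4960.
Each occurs with probability p³ ≈ (0.00552427)³ ≈ 1.68587394e-07.
By linearity: E[X] = C(32, 3)·p³ ≈ 4960 · 1.68587394e-07 ≈ 0.000836.
Since α = 3/2 > 1, p = c/n^{3/2} = o(1/n) is below the triangle threshold p ~ 1/n. Asymptotically E[X] ~ (c³/6)·n^{3(1−α)} = (1³/6)·n^{-1.5} → 0, so by Markov's inequality G has no triangles w.h.p.

E[X] ≈ 0.000836; in regime p = Θ(1/n^{3/2}) E[X] tends to 0 (below the triangle threshold p ~ 1/n).


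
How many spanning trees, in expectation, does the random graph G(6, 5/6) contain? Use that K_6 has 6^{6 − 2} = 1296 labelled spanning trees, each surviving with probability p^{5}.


K_6 has 6^{6 − 2} = 1296 labelled spanning trees.
For each such spanning tree H, let X_H = 1 if all 5 edges of H are present in G. Then P[X_H = 1] = p^{5} = (5/6)^{5} = 3125/7776.
By linearity of expectation: E[X] = Σ_H E[X_H] = 1296 · p^{5} = 1296 · 3125/7776 = 3125/6.
Numerically: E[X] ≈ 520.833.

E[X] = 1296 · (5/6)^{5} = 3125/6 ≈ 520.833.


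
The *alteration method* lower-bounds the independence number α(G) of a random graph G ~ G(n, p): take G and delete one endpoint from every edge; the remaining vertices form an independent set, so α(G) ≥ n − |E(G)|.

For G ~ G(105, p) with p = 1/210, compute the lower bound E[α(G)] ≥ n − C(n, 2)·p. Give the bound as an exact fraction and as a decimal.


E[|E(G)|] = C(105, 2)·p = 5460 · (1/210) = 26.
E[α(G)] ≥ n − E[|E(G)|] = 105 − 26 = 79.
Numerically: ≈ 79.000.
(This is only a lower bound; the true E[α(G)] may be larger.)

E[α(G)] ≥ 79 ≈ 79.000.


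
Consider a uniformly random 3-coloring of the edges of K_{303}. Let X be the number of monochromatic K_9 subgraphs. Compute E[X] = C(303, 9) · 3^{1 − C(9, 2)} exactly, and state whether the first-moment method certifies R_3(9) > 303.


E[X] = C(303, 9) · 3^{1 − 36} = 52617706925494425 · 3^{−35} = 52617706925494425/50031545098999707.
As a reduced fraction: E[X] = 17539235641831475/16677181699666569 ≈ 1.0517.
Is E[X] < 1? NO.
Since E[X] ≥ 1, the first-moment bound is inconclusive at n = 303; it does NOT by itself certify R_3(9) > 303.

E[X] = 17539235641831475/16677181699666569 ≈ 1.0517; E[X] ≥ 1; first-moment method inconclusive here.


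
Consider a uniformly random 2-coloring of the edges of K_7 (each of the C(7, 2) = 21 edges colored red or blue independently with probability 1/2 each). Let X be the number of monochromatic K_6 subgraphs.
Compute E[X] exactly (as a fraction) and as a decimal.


Let X = Σ_S X_S over the C(7, 6) = 7 subsets S of size 6, where X_S = 1 if the K_6 on S is monochromatic.
For a fixed S, the K_6 on S has C(6, 2) = 15 edges. P[all 15 edges red] = (1/2)^15, and likewise for blue, so P[monochromatic] = 2·(1/2)^15 = 2^{1 − 15} = 1/16384.
By linearity: E[X] = C(7, 6) · 2^{1 − 15} = 7 · 1/16384 = 7/16384.
Numerically: E[X] ≈ 0.00043.

E[X] = C(7,6)·2^(1−C(6,2)) = 7/16384 ≈ 0.00043.


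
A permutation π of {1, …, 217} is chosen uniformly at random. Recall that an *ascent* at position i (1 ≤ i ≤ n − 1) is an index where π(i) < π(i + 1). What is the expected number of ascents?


Write X = Σ X_I over i = 1, …, 216, with X_I the indicator of one ascent.
There are 216 indicators.
For each fixed i, the pair (π(i), π(i+1)) is a uniformly random ordered pair of distinct values from {1, …, 217}; by symmetry P[π(i) < π(i+1)] = 1/2.
By linearity: E[X] = 216 · (1/2) = (217 − 1) · (1/2) = 108 ≈ 108.000000.

E[X] = 108 = 108.000000.


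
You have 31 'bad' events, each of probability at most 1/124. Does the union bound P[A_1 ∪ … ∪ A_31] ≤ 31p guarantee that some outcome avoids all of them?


Union bound: P[∪_{i=1}^{31} A_i] ≤ Σ_i P[A_i] ≤ 31·p = 31·(1/124) = 1/4.
Numerically: 1/4 ≈ 0.250000.
Is 1/4 < 1? YES.
Since P[∪ A_i] ≤ 1/4 < 1, the complement has P[∩ A_i^c] ≥ 1 − 1/4 = 3/4 > 0, so some outcome avoids every A_i.

31·p = 1/4 ≈ 0.250000; existence CERTIFIED by the union bound.


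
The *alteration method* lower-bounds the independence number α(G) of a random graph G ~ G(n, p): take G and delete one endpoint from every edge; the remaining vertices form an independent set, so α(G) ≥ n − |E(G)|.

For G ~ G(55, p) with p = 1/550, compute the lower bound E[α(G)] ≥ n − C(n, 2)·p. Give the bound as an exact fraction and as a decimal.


E[|E(G)|] = C(55, 2)·p = 1485 · (1/550) = 27/10.
E[α(G)] ≥ n − E[|E(G)|] = 55 − 27/10 = 523/10.
Numerically: ≈ 52.300000.
(This is only a lower bound; the true E[α(G)] may be larger.)

E[α(G)] ≥ 523/10 ≈ 52.300000.


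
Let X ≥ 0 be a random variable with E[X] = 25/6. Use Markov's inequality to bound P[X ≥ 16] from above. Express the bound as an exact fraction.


μ = E[X] = 25/6, a = 16.
Markov: P[X ≥ 16] ≤ μ/a = (25/6)/16 = 25/96.
Numerically: ≈ 0.260.
(Since a = 16 > μ = 4.167, the bound 25/96 is < 1 and informative.)

P[X ≥ 16] ≤ 25/96 ≈ 0.260.


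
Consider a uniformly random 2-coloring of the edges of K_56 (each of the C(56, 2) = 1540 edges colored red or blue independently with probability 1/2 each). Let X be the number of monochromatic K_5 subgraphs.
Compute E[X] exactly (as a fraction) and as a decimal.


Let X = Σ_S X_S over the C(56, 5) = 3819816 subsets S of size 5, where X_S = 1 if the K_5 on S is monochromatic.
For a fixed S, the K_5 on S has C(5, 2) = 10 edges. P[all 10 edges red] = (1/2)^10, and likewise for blue, so P[monochromatic] = 2·(1/2)^10 = 2^{1 − 10} = 1/512.
By linearity of expectation: E[X] = C(56, 5) · 2^{1 − 10} = 3819816 · 1/512 = 477477/64.
Numerically: E[X] ≈ 7460.5781.

E[X] = C(56,5)·2^(1−C(5,2)) = 477477/64 ≈ 7460.5781.


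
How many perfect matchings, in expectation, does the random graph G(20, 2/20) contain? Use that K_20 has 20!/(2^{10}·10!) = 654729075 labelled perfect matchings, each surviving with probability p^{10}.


K_20 has 20!/(2^{10}·10!) = 654729075 labelled perfect matchings.
For each such perfect matching H, let X_H = 1 if all 10 edges of H are present in G. Then P[X_H = 1] = p^{10} = (1/10)^{10} = 1/10000000000.
Summing the indicators: E[X] = Σ_H E[X_H] = 654729075 · p^{10} = 654729075 · 1/10000000000 = 26189163/400000000.
Numerically: E[X] ≈ 0.0655.

E[X] = 654729075 · (1/10)^{10} = 26189163/400000000 ≈ 0.0655.


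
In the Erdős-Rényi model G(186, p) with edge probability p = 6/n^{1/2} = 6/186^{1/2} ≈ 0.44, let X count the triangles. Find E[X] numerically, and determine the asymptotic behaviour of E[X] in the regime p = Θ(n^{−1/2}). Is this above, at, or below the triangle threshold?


Number of potential triangles: C(186, 3) = 1055240.
Each occurs with probability p³ ≈ (0.44)³ ≈ 8.51499e-02.
By linearity: E[X] = C(186, 3)·p³ ≈ 1055240 · 8.51499e-02 ≈ 89853.620.
Since α = 1/2 < 1, p = c/n^{1/2} ≫ 1/n is above the triangle threshold p ~ 1/n. Asymptotically E[X] ~ (c³/6)·n^{3(1−α)} = (6³/6)·n^{1.5} → ∞; triangles are abundant w.h.p.

E[X] ≈ 89853.620; in regime p = Θ(1/n^{1/2}) E[X] diverges (above the triangle threshold p ~ 1/n).


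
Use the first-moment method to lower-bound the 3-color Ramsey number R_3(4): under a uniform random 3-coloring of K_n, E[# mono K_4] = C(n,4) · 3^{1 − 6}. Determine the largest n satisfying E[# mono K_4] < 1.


We need C(n, 4) · 3^{1 − 6} < 1, i.e. C(n, 4) < 3^{6 − 1} = 243.
Check values of n near the boundary:
  n = 5: C(5, 4) = 5; 5 < 243? YES
  n = 6: C(6, 4) = 15; 15 < 243? YES
  n = 7: C(7, 4) = 35; 35 < 243? YES
  n = 8: C(8, 4) = 70; 70 < 243? YES
  n = 9: C(9, 4) = 126; 126 < 243? YES
  n = 10: C(10, 4) = 210; 210 < 243? YES
  n = 11: C(11, 4) = 330; 330 < 243? NO
  n = 12: C(12, 4) = 495; 495 < 243? NO
  n = 13: C(13, 4) = 715; 715 < 243? NO
The largest n with C(n, 4) < 243 is n = 10 (where E[X] = 70/81 ≈ 0.8641975). Hence R_3(4) > 10, i.e. R_3(4) ≥ 11.

Largest n = 10; hence R_3(4) > 10.


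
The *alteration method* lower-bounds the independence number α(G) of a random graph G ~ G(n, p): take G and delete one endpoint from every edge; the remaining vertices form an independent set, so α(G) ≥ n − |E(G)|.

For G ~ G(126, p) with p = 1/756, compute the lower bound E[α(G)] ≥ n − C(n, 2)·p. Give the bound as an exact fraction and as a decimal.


E[|E(G)|] = C(126, 2)·p = 7875 · (1/756) = 125/12.
E[α(G)] ≥ n − E[|E(G)|] = 126 − 125/12 = 1387/12.
Numerically: ≈ 115.583333.
(This is only a lower bound; the true E[α(G)] may be larger.)

E[α(G)] ≥ 1387/12 ≈ 115.583333.


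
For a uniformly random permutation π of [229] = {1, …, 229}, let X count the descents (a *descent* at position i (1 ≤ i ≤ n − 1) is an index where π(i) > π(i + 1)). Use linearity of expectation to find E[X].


Write X = Σ X_I over i = 1, …, 228, with X_I the indicator of one descent.
There are 228 indicators.
For each fixed i, the pair (π(i), π(i+1)) is a uniformly random ordered pair of distinct values from {1, …, 229}; by symmetry P[π(i) > π(i+1)] = 1/2.
By linearity: E[X] = 228 · (1/2) = (229 − 1) · (1/2) = 114 ≈ 114.000.

E[X] = 114 = 114.000.


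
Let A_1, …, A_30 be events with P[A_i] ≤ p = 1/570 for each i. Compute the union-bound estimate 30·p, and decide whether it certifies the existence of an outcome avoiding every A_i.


Union bound: P[∪_{i=1}^{30} A_i] ≤ Σ_i P[A_i] ≤ 30·p = 30·(1/570) = 1/19.
Numerically: 1/19 ≈ 0.053.
Is 1/19 < 1? YES.
Since P[∪ A_i] ≤ 1/19 < 1, the complement has P[∩ A_i^c] ≥ 1 − 1/19 = 18/19 > 0, so some outcome avoids every A_i.

30·p = 1/19 ≈ 0.053; existence CERTIFIED by the union bound.


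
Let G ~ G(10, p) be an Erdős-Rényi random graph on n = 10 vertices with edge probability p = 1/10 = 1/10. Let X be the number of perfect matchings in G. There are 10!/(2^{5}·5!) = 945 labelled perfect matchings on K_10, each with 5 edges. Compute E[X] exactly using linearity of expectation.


K_10 has 10!/(2^{5}·5!) = 945 labelled perfect matchings.
For each such perfect matching H, let X_H = 1 if all 5 edges of H are present in G. Then P[X_H = 1] = p^{5} = (1/10)^{5} = 1/100000.
Summing the indicators: E[X] = Σ_H E[X_H] = 945 · p^{5} = 945 · 1/100000 = 189/20000.
Numerically: E[X] ≈ 0.00945.

E[X] = 945 · (1/10)^{5} = 189/20000 ≈ 0.00945.


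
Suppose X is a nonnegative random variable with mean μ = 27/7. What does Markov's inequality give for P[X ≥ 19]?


μ = E[X] = 27/7, a = 19.
Markov: P[X ≥ 19] ≤ μ/a = (27/7)/19 = 27/133.
Numerically: ≈ 0.2030.
(Since a = 19 > μ = 3.8571, the bound 27/133 is < 1 and informative.)

P[X ≥ 19] ≤ 27/133 ≈ 0.2030.


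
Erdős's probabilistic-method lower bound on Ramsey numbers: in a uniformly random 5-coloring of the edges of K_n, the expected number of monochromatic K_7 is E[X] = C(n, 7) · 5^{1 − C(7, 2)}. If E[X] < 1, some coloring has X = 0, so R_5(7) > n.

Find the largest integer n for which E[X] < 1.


We need C(n, 7) · 5^{1 − 21} < 1, i.e. C(n, 7) < 5^{21 − 1} = 95367431640625.
Check values of n near the boundary:
  n = 336: C(336, 7) = 90079147136880; 90079147136880 < 95367431640625? YES
  n = 337: C(337, 7) = 91989916924632; 91989916924632 < 95367431640625? YES
  n = 338: C(338, 7) = 93935323022736; 93935323022736 < 95367431640625? YES
  n = 339: C(339, 7) = 95915887062372; 95915887062372 < 95367431640625? NO
The largest n with C(n, 7) < 95367431640625 is n = 338 (where E[X] = 93935323022736/95367431640625 ≈ 0.985). Hence R_5(7) > 338, i.e. R_5(7) ≥ 339.

Largest n = 338; hence R_5(7) > 338.


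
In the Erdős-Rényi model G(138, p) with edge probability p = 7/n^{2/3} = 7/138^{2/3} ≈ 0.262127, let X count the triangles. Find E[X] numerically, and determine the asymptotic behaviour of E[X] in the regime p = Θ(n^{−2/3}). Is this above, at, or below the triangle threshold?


Number of potential triangles: C(138, 3) = 428536.
Each occurs with probability p³ ≈ (0.262127)³ ≈ 1.80109221e-02.
By linearity: E[X] = C(138, 3)·p³ ≈ 428536 · 1.80109221e-02 ≈ 7718.328502.
Since α = 2/3 < 1, p = c/n^{2/3} ≫ 1/n is above the triangle threshold p ~ 1/n. Asymptotically E[X] ~ (c³/6)·n^{3(1−α)} = (7³/6)·n^{1} → ∞; triangles are abundant w.h.p.

E[X] ≈ 7718.328502; in regime p = Θ(1/n^{2/3}) E[X] diverges (above the triangle threshold p ~ 1/n).


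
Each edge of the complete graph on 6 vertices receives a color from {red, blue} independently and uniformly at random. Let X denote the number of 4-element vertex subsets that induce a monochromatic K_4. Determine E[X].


Let X = Σ_S X_S over the C(6, 4) = 15 subsets S of size 4, where X_S = 1 if the K_4 on S is monochromatic.
For a fixed S, the K_4 on S has C(4, 2) = 6 edges. P[all 6 edges red] = (1/2)^6, and likewise for blue, so P[monochromatic] = 2·(1/2)^6 = 2^{1 − 6} = 1/32.
By linearity: E[X] = C(6, 4) · 2^{1 − 6} = 15 · 1/32 = 15/32.
Numerically: E[X] ≈ 0.4688.

E[X] = C(6,4)·2^(1−C(4,2)) = 15/32 ≈ 0.4688.


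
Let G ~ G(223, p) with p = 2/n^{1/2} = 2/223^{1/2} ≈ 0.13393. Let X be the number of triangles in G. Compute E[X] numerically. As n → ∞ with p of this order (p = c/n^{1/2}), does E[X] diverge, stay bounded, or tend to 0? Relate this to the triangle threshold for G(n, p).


Number of potential triangles: C(223, 3) = 1823471.
Each occurs with probability p³ ≈ (0.13393)³ ≈ 2.40233015e-03.
By linearity: E[X] = C(223, 3)·p³ ≈ 1823471 · 2.40233015e-03 ≈ 4380.579367.
Since α = 1/2 < 1, p = c/n^{1/2} ≫ 1/n is above the triangle threshold p ~ 1/n. Asymptotically E[X] ~ (c³/6)·n^{3(1−α)} = (2³/6)·n^{1.5} → ∞; triangles are abundant w.h.p.

E[X] ≈ 4380.579367; in regime p = Θ(1/n^{1/2}) E[X] diverges (above the triangle threshold p ~ 1/n).


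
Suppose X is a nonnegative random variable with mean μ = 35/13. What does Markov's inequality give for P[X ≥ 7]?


μ = E[X] = 35/13, a = 7.
Markov: P[X ≥ 7] ≤ μ/a = (35/13)/7 = 5/13.
Numerically: ≈ 0.384615.
(Since a = 7 > μ = 2.692308, the bound 5/13 is < 1 and informative.)

P[X ≥ 7] ≤ 5/13 ≈ 0.384615.


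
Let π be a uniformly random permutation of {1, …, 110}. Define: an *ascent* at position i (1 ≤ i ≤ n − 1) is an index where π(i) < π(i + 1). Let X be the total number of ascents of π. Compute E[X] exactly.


Write X = Σ X_I over i = 1, …, 109, with X_I the indicator of one ascent.
There are 109 indicators.
For each fixed i, the pair (π(i), π(i+1)) is a uniformly random ordered pair of distinct values from {1, …, 110}; by symmetry P[π(i) < π(i+1)] = 1/2.
By linearity: E[X] = 109 · (1/2) = (110 − 1) · (1/2) = 109/2 ≈ 54.50000.

E[X] = 109/2 = 54.50000.


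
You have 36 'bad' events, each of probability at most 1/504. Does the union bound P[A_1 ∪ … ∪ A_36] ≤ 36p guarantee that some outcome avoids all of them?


Union bound: P[∪_{i=1}^{36} A_i] ≤ Σ_i P[A_i] ≤ 36·p = 36·(1/504) = 1/14.
Numerically: 1/14 ≈ 0.0714286.
Is 1/14 < 1? YES.
Since P[∪ A_i] ≤ 1/14 < 1, the complement has P[∩ A_i^c] ≥ 1 − 1/14 = 13/14 > 0, so some outcome avoids every A_i.

36·p = 1/14 ≈ 0.0714286; existence CERTIFIED by the union bound.


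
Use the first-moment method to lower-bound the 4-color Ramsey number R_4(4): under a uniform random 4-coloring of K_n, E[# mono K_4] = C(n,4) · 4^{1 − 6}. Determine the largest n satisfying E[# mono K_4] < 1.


We need C(n, 4) · 4^{1 − 6} < 1, i.e. C(n, 4) < 4^{6 − 1} = 1024.
Check values of n near the boundary:
  n = 12: C(12, 4) = 495; 495 < 1024? YES
  n = 13: C(13, 4) = 715; 715 < 1024? YES
  n = 14: C(14, 4) = 1001; 1001 < 1024? YES
  n = 15: C(15, 4) = 1365; 1365 < 1024? NO
  n = 16: C(16, 4) = 1820; 1820 < 1024? NO
The largest n with C(n, 4) < 1024 is n = 14 (where E[X] = 1001/1024 ≈ 0.978). Hence R_4(4) > 14, i.e. R_4(4) ≥ 15.

Largest n = 14; hence R_4(4) > 14.


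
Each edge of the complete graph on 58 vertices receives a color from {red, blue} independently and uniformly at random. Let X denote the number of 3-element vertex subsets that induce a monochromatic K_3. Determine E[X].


Let X = Σ_S X_S over the C(58, 3) = 30856 subsets S of size 3, where X_S = 1 if the K_3 on S is monochromatic.
For a fixed S, the K_3 on S has C(3, 2) = 3 edges. P[all 3 edges red] = (1/2)^3, and likewise for blue, so P[monochromatic] = 2·(1/2)^3 = 2^{1 − 3} = 1/4.
By linearity of expectation: E[X] = C(58, 3) · 2^{1 − 3} = 30856 · 1/4 = 7714.
Numerically: E[X] ≈ 7714.000.

E[X] = C(58,3)·2^(1−C(3,2)) = 7714 ≈ 7714.000.


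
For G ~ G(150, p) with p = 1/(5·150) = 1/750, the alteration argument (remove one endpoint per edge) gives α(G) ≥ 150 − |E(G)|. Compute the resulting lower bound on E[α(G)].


E[|E(G)|] = C(150, 2)·p = 11175 · (1/750) = 149/10.
E[α(G)] ≥ n − E[|E(G)|] = 150 − 149/10 = 1351/10.
Numerically: ≈ 135.100.
(This is only a lower bound; the true E[α(G)] may be larger.)

E[α(G)] ≥ 1351/10 ≈ 135.100.


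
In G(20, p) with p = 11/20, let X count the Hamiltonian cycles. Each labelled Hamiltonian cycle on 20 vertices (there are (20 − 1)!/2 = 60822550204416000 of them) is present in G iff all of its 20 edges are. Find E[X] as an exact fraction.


K_20 has (20 − 1)!/2 = 60822550204416000 labelled Hamiltonian cycles.
For each such Hamiltonian cycle H, let X_H = 1 if all 20 edges of H are present in G. Then P[X_H = 1] = p^{20} = (11/20)^{20} = 672749994932560009201/104857600000000000000000000.
By linearity: E[X] = Σ_H E[X_H] = 60822550204416000 · p^{20} = 60822550204416000 · 672749994932560009201/104857600000000000000000000 = 9989836509230039246035759128621/25600000000000000000.
Numerically: E[X] ≈ 3.9023e+11.

E[X] = 60822550204416000 · (11/20)^{20} = 9989836509230039246035759128621/25600000000000000000 ≈ 3.9023e+11.


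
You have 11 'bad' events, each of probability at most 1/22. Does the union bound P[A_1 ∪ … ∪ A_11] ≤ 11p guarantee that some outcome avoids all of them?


Union bound: P[∪_{i=1}^{11} A_i] ≤ Σ_i P[A_i] ≤ 11·p = 11·(1/22) = 1/2.
Numerically: 1/2 ≈ 0.5000.
Is 1/2 < 1? YES.
Since P[∪ A_i] ≤ 1/2 < 1, the complement has P[∩ A_i^c] ≥ 1 − 1/2 = 1/2 > 0, so some outcome avoids every A_i.

11·p = 1/2 ≈ 0.5000; existence CERTIFIED by the union bound.


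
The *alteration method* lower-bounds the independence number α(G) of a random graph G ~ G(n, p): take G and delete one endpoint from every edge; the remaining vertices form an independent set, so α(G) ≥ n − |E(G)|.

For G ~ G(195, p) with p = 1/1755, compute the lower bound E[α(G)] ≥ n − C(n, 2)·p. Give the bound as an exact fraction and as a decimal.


E[|E(G)|] = C(195, 2)·p = 18915 · (1/1755) = 97/9.
E[α(G)] ≥ n − E[|E(G)|] = 195 − 97/9 = 1658/9.
Numerically: ≈ 184.22222.
(This is only a lower bound; the true E[α(G)] may be larger.)

E[α(G)] ≥ 1658/9 ≈ 184.22222.


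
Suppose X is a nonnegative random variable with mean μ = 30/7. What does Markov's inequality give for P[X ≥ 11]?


μ = E[X] = 30/7, a = 11.
Markov: P[X ≥ 11] ≤ μ/a = (30/7)/11 = 30/77.
Numerically: ≈ 0.3896.
(Since a = 11 > μ = 4.2857, the bound 30/77 is < 1 and informative.)

P[X ≥ 11] ≤ 30/77 ≈ 0.3896.


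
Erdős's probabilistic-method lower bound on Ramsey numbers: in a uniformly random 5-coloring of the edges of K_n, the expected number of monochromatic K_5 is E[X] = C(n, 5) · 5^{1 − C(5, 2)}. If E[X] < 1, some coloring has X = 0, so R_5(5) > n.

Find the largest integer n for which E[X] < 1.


We need C(n, 5) · 5^{1 − 10} < 1, i.e. C(n, 5) < 5^{10 − 1} = 1953125.
Check values of n near the boundary:
  n = 47: C(47, 5) = 1533939; 1533939 < 1953125? YES
  n = 48: C(48, 5) = 1712304; 1712304 < 1953125? YES
  n = 49: C(49, 5) = 1906884; 1906884 < 1953125? YES
  n = 50: C(50, 5) = 2118760; 2118760 < 1953125? NO
  n = 51: C(51, 5) = 2349060; 2349060 < 1953125? NO
The largest n with C(n, 5) < 1953125 is n = 49 (where E[X] = 1906884/1953125 ≈ 0.976325). Hence R_5(5) > 49, i.e. R_5(5) ≥ 50.

Largest n = 49; hence R_5(5) > 49.


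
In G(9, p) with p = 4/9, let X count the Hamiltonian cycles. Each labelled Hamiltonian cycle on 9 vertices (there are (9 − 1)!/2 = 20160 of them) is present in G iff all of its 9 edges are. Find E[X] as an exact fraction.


K_9 has (9 − 1)!/2 = 20160 labelled Hamiltonian cycles.
For each such Hamiltonian cycle H, let X_H = 1 if all 9 edges of H are present in G. Then P[X_H = 1] = p^{9} = (4/9)^{9} = 262144/387420489.
Summing the indicators: E[X] = Σ_H E[X_H] = 20160 · p^{9} = 20160 · 262144/387420489 = 587202560/43046721.
Numerically: E[X] ≈ 13.641.

E[X] = 20160 · (4/9)^{9} = 587202560/43046721 ≈ 13.641.


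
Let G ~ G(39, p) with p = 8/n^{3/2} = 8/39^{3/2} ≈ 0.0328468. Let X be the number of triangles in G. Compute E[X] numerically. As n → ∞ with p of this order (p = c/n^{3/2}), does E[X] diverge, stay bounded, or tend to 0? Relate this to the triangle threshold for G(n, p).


Number of potential triangles: C(39, 3) = 9139.
Each occurs with probability p³ ≈ (0.0328468)³ ≈ 3.54388181e-05.
By linearity: E[X] = C(39, 3)·p³ ≈ 9139 · 3.54388181e-05 ≈ 0.323875.
Since α = 3/2 > 1, p = c/n^{3/2} = o(1/n) is below the triangle threshold p ~ 1/n. Asymptotically E[X] ~ (c³/6)·n^{3(1−α)} = (8³/6)·n^{-1.5} → 0, so by Markov's inequality G has no triangles w.h.p.

E[X] ≈ 0.323875; in regime p = Θ(1/n^{3/2}) E[X] tends to 0 (below the triangle threshold p ~ 1/n).
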